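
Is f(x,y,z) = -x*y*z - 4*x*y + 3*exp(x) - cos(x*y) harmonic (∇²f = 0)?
No, ∇²f = x**2*cos(x*y) + y**2*cos(x*y) + 3*exp(x)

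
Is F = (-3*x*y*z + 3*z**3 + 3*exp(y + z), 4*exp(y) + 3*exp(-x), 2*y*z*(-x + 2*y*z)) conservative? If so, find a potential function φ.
No, ∇×F = (2*z*(-x + 4*y*z), -3*x*y + 2*y*z + 9*z**2 + 3*exp(y + z), 3*((x*z - exp(y + z))*exp(x) - 1)*exp(-x)) ≠ 0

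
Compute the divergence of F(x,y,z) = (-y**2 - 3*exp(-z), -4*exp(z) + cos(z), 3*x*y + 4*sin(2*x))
0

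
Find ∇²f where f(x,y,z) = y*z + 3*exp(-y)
3*exp(-y)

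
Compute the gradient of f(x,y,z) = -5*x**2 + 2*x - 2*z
(2 - 10*x, 0, -2)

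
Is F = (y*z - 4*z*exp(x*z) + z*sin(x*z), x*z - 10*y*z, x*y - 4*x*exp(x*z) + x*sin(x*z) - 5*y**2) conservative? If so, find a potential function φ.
Yes, F is conservative. φ = x*y*z - 5*y**2*z - 4*exp(x*z) - cos(x*z)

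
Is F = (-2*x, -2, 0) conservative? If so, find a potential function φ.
Yes, F is conservative. φ = -x**2 - 2*y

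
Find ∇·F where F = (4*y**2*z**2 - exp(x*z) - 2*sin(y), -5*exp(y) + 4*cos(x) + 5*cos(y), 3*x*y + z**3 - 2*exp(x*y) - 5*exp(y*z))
-5*y*exp(y*z) + 3*z**2 - z*exp(x*z) - 5*exp(y) - 5*sin(y)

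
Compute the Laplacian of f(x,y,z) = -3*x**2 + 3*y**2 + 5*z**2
10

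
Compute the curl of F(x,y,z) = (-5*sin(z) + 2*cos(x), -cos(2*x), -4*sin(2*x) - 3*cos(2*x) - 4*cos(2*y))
(8*sin(2*y), -6*sin(2*x) + 8*cos(2*x) - 5*cos(z), 2*sin(2*x))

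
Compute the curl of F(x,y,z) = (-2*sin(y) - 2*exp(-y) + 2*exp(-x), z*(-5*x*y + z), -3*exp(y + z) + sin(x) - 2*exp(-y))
(5*x*y - 2*z - 3*exp(y + z) + 2*exp(-y), -cos(x), -5*y*z + 2*cos(y) - 2*exp(-y))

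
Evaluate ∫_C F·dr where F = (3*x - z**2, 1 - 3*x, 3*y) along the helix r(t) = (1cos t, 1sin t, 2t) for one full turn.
pi*(-16*pi - 3)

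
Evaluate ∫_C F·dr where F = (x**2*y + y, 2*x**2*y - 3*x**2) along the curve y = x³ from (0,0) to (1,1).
-19/30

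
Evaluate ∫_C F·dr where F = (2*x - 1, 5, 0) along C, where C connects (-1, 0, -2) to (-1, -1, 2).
-5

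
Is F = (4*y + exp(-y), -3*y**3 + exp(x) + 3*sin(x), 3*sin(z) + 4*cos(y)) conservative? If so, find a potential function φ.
No, ∇×F = (-4*sin(y), 0, exp(x) + 3*cos(x) - 4 + exp(-y)) ≠ 0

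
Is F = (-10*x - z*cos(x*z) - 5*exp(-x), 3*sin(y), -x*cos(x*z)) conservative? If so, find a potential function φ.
Yes, F is conservative. φ = -5*x**2 - sin(x*z) - 3*cos(y) + 5*exp(-x)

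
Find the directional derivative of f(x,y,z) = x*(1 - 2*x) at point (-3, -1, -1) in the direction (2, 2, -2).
13*sqrt(3)/3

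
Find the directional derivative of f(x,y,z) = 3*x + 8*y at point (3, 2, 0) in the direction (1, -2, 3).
-13*sqrt(14)/14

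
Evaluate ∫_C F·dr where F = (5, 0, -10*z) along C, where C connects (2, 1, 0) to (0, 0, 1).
-15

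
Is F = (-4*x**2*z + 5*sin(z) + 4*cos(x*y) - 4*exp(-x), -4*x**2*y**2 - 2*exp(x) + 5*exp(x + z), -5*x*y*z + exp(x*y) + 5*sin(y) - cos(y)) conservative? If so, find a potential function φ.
No, ∇×F = (-5*x*z + x*exp(x*y) - 5*exp(x + z) + sin(y) + 5*cos(y), -4*x**2 + 5*y*z - y*exp(x*y) + 5*cos(z), -8*x*y**2 + 4*x*sin(x*y) - 2*exp(x) + 5*exp(x + z)) ≠ 0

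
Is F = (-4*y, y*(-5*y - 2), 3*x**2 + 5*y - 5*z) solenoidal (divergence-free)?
No, ∇·F = -10*y - 7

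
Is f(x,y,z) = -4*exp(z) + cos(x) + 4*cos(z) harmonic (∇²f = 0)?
No, ∇²f = -4*exp(z) - cos(x) - 4*cos(z)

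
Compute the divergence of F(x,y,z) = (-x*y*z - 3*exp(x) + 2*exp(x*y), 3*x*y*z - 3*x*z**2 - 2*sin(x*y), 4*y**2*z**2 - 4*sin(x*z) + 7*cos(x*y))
3*x*z - 2*x*cos(x*y) - 4*x*cos(x*z) + 8*y**2*z - y*z + 2*y*exp(x*y) - 3*exp(x)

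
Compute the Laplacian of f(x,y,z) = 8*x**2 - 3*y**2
10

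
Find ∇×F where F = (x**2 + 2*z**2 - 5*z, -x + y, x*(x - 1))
(0, -2*x + 4*z - 4, -1)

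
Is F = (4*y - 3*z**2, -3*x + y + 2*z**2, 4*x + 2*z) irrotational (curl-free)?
No, ∇×F = (-4*z, -6*z - 4, -7)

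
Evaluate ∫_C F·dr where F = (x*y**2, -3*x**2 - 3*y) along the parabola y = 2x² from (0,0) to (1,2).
-25/3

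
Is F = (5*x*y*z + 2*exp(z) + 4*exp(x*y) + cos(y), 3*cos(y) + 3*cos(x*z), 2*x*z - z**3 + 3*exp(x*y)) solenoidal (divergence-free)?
No, ∇·F = 2*x + 5*y*z + 4*y*exp(x*y) - 3*z**2 - 3*sin(y)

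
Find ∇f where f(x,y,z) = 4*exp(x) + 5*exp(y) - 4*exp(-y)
(4*exp(x), sinh(y) + 9*cosh(y), 0)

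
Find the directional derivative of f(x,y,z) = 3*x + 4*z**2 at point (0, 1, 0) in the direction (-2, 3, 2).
-6*sqrt(17)/17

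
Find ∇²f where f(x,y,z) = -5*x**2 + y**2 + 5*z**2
2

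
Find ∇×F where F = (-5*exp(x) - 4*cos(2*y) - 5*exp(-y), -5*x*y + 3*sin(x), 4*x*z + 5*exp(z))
(0, -4*z, -5*y - 8*sin(2*y) + 3*cos(x) - 5*exp(-y))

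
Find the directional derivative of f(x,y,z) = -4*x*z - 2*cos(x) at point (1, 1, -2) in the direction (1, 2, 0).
2*sqrt(5)*(sin(1) + 4)/5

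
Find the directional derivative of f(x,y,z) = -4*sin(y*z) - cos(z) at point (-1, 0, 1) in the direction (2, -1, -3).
sqrt(14)*(4 - 3*sin(1))/14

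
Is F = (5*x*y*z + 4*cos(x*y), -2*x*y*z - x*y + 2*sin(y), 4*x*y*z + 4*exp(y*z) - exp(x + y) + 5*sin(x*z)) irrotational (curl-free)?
No, ∇×F = (2*x*y + 4*x*z + 4*z*exp(y*z) - exp(x + y), 5*x*y - 4*y*z - 5*z*cos(x*z) + exp(x + y), -5*x*z + 4*x*sin(x*y) - 2*y*z - y)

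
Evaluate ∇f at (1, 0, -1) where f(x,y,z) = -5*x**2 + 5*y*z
(-10, -5, 0)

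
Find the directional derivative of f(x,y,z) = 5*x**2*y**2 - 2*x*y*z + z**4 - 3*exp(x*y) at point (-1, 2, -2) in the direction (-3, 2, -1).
6*sqrt(14)*(2 + 13*exp(2))*exp(-2)/7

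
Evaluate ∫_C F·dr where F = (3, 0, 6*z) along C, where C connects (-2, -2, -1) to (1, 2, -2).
18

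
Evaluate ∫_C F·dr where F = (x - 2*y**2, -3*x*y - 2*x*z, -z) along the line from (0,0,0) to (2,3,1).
-65/2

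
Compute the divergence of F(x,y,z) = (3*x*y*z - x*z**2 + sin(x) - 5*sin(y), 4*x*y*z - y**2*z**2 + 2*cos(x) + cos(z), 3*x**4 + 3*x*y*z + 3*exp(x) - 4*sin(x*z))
3*x*y + 4*x*z - 4*x*cos(x*z) - 2*y*z**2 + 3*y*z - z**2 + cos(x)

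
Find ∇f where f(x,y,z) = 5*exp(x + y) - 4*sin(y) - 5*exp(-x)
(5*(exp(2*x + y) + 1)*exp(-x), 5*exp(x + y) - 4*cos(y), 0)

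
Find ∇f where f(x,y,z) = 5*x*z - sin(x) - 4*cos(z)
(5*z - cos(x), 0, 5*x + 4*sin(z))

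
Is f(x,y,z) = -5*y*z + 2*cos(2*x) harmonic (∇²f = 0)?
No, ∇²f = -8*cos(2*x)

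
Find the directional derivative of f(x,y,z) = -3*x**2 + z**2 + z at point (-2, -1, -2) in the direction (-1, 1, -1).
-3*sqrt(3)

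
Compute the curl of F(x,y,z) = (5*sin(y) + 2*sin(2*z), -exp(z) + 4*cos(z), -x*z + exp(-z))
(exp(z) + 4*sin(z), z + 4*cos(2*z), -5*cos(y))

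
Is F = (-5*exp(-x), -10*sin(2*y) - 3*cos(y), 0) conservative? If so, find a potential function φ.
Yes, F is conservative. φ = -3*sin(y) + 5*cos(2*y) + 5*exp(-x)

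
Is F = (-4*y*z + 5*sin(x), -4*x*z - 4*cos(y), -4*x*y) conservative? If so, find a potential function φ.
Yes, F is conservative. φ = -4*x*y*z - 4*sin(y) - 5*cos(x)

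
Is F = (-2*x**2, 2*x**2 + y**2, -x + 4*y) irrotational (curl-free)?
No, ∇×F = (4, 1, 4*x)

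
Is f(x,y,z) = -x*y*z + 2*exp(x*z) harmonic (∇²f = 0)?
No, ∇²f = 2*(x**2 + z**2)*exp(x*z)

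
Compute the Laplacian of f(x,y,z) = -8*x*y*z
0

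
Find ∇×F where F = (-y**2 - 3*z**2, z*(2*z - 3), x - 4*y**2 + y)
(-8*y - 4*z + 4, -6*z - 1, 2*y)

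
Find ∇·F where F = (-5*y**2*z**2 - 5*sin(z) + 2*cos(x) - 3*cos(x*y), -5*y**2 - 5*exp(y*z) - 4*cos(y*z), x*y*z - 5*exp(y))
x*y + 3*y*sin(x*y) - 10*y - 5*z*exp(y*z) + 4*z*sin(y*z) - 2*sin(x)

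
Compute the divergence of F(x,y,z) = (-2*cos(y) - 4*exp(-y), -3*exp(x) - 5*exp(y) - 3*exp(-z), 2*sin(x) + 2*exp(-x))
-5*exp(y)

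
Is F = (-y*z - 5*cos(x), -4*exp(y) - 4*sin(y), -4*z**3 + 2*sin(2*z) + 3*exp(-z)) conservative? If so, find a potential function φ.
No, ∇×F = (0, -y, z) ≠ 0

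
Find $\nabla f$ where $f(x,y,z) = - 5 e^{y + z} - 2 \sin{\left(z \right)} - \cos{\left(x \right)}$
(sin(x), -5*exp(y + z), -5*exp(y + z) - 2*cos(z))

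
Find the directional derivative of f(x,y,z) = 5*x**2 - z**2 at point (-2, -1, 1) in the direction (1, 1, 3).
-26*sqrt(11)/11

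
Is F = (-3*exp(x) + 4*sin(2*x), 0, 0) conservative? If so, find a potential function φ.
Yes, F is conservative. φ = -3*exp(x) - 2*cos(2*x)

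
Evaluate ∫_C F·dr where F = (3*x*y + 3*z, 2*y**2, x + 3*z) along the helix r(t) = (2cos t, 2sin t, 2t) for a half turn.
6*pi*(-2 + pi)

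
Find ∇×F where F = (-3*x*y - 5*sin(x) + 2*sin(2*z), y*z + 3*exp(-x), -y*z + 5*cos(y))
(-y - z - 5*sin(y), 4*cos(2*z), 3*x - 3*exp(-x))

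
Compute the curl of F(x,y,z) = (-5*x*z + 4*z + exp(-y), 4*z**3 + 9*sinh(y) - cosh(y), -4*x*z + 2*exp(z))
(-12*z**2, -5*x + 4*z + 4, exp(-y))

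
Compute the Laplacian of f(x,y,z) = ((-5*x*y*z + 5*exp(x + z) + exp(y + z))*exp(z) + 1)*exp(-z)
(10*exp(x + 2*z) + 2*exp(y + 2*z) + 1)*exp(-z)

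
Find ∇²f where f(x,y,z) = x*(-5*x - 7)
-10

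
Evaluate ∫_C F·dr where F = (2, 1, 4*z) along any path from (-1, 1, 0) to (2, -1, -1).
6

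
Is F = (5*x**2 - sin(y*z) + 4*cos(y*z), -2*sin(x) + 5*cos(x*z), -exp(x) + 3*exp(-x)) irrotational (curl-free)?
No, ∇×F = (5*x*sin(x*z), -4*y*sin(y*z) - y*cos(y*z) + exp(x) + 3*exp(-x), -5*z*sin(x*z) + 4*z*sin(y*z) + z*cos(y*z) - 2*cos(x))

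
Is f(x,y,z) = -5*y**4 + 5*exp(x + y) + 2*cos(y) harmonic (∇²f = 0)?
No, ∇²f = -60*y**2 + 10*exp(x + y) - 2*cos(y)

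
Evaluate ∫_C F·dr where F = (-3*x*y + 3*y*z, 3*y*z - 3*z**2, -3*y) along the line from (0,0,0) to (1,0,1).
0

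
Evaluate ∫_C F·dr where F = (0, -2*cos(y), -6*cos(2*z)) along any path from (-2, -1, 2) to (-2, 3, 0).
3*sin(4) - 2*sin(1) - 2*sin(3)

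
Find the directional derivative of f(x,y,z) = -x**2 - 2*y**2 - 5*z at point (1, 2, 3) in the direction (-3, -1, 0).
7*sqrt(10)/5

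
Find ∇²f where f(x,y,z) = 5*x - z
0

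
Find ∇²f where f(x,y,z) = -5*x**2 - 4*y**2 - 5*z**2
-28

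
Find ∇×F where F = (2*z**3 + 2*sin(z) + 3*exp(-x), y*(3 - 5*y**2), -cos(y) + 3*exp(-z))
(sin(y), 6*z**2 + 2*cos(z), 0)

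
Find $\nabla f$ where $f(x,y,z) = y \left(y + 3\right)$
(0, 2*y + 3, 0)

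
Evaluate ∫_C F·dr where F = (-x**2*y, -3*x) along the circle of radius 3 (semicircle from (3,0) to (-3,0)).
-27*pi/8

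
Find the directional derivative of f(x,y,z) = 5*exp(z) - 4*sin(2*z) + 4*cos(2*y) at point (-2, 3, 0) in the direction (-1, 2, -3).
sqrt(14)*(9 - 16*sin(6))/14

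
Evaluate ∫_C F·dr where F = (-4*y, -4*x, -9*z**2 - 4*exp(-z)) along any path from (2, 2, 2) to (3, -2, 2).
40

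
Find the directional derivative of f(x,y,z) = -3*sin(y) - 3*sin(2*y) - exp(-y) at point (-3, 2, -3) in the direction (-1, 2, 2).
2*exp(-2)/3 - 2*cos(2) - 4*cos(4)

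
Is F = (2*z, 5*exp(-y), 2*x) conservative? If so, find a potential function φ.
Yes, F is conservative. φ = 2*x*z - 5*exp(-y)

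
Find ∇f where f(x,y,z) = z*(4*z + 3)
(0, 0, 8*z + 3)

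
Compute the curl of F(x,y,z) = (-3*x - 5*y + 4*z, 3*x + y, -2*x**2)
(0, 4*x + 4, 8)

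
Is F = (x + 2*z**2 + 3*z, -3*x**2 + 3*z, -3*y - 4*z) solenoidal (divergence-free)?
No, ∇·F = -3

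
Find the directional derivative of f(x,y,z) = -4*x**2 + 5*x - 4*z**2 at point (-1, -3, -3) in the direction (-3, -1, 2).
9*sqrt(14)/14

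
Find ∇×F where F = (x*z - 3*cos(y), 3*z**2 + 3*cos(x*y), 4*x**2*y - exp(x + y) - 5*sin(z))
(4*x**2 - 6*z - exp(x + y), -8*x*y + x + exp(x + y), -3*y*sin(x*y) - 3*sin(y))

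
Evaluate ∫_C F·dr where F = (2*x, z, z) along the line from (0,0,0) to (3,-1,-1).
10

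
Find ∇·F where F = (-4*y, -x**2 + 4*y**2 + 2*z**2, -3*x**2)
8*y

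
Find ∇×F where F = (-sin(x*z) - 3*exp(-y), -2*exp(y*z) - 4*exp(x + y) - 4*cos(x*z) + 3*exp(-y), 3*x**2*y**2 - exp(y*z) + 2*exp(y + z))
(6*x**2*y - 4*x*sin(x*z) + 2*y*exp(y*z) - z*exp(y*z) + 2*exp(y + z), -x*(6*y**2 + cos(x*z)), (4*(z*sin(x*z) - exp(x + y))*exp(y) - 3)*exp(-y))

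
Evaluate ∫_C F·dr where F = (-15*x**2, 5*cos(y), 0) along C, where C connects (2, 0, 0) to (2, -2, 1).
-5*sin(2)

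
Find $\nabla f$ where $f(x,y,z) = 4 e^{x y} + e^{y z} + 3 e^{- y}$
(4*y*exp(x*y), 4*x*exp(x*y) + z*exp(y*z) - 3*exp(-y), y*exp(y*z))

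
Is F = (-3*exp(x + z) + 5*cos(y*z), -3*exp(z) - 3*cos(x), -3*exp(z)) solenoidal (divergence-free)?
No, ∇·F = -3*exp(z) - 3*exp(x + z)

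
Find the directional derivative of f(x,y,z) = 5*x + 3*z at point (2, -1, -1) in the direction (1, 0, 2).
11*sqrt(5)/5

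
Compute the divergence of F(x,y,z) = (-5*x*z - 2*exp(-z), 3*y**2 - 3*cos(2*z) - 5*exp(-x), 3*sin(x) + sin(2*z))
6*y - 5*z + 2*cos(2*z)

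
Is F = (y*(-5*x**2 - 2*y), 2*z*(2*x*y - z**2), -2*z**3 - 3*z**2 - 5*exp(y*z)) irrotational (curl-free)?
No, ∇×F = (-4*x*y + 6*z**2 - 5*z*exp(y*z), 0, 5*x**2 + 4*y*z + 4*y)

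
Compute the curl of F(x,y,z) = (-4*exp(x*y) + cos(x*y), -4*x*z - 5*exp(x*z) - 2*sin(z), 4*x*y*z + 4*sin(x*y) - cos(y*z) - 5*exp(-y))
(4*x*z + 5*x*exp(x*z) + 4*x*cos(x*y) + 4*x + z*sin(y*z) + 2*cos(z) + 5*exp(-y), -4*y*(z + cos(x*y)), 4*x*exp(x*y) + x*sin(x*y) - 5*z*exp(x*z) - 4*z)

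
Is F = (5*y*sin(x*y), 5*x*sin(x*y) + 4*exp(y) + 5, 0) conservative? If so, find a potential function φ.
Yes, F is conservative. φ = 5*y + 4*exp(y) - 5*cos(x*y)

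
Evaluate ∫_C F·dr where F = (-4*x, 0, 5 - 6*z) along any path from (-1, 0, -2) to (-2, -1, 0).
16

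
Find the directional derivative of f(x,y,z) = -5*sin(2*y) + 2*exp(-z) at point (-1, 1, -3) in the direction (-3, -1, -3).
2*sqrt(19)*(5*cos(2) + 3*exp(3))/19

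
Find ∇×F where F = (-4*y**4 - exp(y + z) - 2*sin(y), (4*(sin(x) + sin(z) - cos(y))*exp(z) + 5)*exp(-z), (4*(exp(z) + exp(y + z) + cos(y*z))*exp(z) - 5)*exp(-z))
(-4*z*sin(y*z) + 4*exp(y + z) - 4*cos(z) + 5*exp(-z), -exp(y + z), 16*y**3 + exp(y + z) + 4*cos(x) + 2*cos(y))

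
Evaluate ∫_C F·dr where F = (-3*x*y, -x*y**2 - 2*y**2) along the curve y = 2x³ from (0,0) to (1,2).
-134/15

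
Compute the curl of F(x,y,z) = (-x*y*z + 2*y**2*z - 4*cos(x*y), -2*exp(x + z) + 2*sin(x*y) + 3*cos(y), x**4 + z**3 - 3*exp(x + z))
(2*exp(x + z), -4*x**3 - x*y + 2*y**2 + 3*exp(x + z), x*z - 4*x*sin(x*y) - 4*y*z + 2*y*cos(x*y) - 2*exp(x + z))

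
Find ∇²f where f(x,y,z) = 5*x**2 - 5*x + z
10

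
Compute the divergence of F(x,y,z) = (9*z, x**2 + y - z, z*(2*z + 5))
4*z + 6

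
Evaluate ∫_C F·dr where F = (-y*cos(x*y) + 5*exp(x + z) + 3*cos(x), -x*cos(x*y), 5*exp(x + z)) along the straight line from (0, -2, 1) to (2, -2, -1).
sin(4) + 3*sin(2)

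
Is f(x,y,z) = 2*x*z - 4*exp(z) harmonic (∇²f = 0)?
No, ∇²f = -4*exp(z)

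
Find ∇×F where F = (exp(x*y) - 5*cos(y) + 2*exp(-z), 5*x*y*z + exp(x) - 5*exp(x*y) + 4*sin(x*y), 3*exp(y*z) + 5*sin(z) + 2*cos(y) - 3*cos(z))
(-5*x*y + 3*z*exp(y*z) - 2*sin(y), -2*exp(-z), -x*exp(x*y) + 5*y*z - 5*y*exp(x*y) + 4*y*cos(x*y) + exp(x) - 5*sin(y))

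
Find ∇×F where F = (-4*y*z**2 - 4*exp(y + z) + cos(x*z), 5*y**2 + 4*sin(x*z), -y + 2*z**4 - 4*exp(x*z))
(-4*x*cos(x*z) - 1, -x*sin(x*z) - 8*y*z + 4*z*exp(x*z) - 4*exp(y + z), 4*z**2 + 4*z*cos(x*z) + 4*exp(y + z))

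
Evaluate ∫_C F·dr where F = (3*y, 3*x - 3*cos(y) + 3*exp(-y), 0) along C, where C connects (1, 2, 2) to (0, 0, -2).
-9 + 3*exp(-2) + 3*sin(2)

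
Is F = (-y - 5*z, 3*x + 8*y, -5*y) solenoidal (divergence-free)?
No, ∇·F = 8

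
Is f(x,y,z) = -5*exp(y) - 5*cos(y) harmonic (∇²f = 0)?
No, ∇²f = -5*exp(y) + 5*cos(y)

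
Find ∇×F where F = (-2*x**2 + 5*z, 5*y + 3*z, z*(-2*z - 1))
(-3, 5, 0)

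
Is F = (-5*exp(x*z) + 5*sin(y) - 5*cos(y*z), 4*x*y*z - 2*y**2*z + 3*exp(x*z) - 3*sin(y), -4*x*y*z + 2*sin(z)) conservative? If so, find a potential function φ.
No, ∇×F = (-4*x*y - 4*x*z - 3*x*exp(x*z) + 2*y**2, -5*x*exp(x*z) + 4*y*z + 5*y*sin(y*z), 4*y*z + 3*z*exp(x*z) - 5*z*sin(y*z) - 5*cos(y)) ≠ 0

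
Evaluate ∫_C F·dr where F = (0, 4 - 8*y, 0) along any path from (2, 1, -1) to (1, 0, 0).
0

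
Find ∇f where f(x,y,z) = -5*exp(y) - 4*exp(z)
(0, -5*exp(y), -4*exp(z))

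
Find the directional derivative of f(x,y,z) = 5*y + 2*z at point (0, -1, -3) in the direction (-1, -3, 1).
-13*sqrt(11)/11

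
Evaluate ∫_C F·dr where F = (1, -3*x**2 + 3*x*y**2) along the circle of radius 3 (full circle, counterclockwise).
243*pi/4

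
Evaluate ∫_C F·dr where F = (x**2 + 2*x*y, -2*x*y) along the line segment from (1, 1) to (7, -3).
-6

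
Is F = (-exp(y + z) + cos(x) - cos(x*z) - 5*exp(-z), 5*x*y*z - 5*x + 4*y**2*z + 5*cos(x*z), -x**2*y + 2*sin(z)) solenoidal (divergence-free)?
No, ∇·F = 5*x*z + 8*y*z + z*sin(x*z) - sin(x) + 2*cos(z)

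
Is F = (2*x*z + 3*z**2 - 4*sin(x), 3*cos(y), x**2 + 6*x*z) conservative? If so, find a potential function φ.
Yes, F is conservative. φ = x**2*z + 3*x*z**2 + 3*sin(y) + 4*cos(x)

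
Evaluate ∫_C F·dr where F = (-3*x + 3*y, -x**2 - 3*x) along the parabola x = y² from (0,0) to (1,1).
-7/10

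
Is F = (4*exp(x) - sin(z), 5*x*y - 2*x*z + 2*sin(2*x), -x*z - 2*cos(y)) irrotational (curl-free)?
No, ∇×F = (2*x + 2*sin(y), z - cos(z), 5*y - 2*z + 4*cos(2*x))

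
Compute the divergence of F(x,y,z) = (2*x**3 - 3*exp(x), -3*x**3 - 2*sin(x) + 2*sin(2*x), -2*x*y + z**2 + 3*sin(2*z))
6*x**2 + 2*z - 3*exp(x) + 6*cos(2*z)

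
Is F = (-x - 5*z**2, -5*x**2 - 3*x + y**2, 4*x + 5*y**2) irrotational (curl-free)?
No, ∇×F = (10*y, -10*z - 4, -10*x - 3)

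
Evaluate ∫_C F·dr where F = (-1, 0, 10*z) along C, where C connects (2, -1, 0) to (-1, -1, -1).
8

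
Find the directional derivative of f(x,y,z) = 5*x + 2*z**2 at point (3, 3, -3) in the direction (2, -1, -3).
23*sqrt(14)/7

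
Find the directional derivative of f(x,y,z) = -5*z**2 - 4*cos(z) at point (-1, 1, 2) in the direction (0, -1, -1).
2*sqrt(2)*(5 - sin(2))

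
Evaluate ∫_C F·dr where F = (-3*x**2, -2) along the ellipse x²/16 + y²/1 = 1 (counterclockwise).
0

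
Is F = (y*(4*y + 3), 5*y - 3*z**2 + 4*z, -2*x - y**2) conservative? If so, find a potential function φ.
No, ∇×F = (-2*y + 6*z - 4, 2, -8*y - 3) ≠ 0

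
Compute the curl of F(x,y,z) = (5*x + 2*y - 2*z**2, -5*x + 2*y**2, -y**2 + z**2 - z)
(-2*y, -4*z, -7)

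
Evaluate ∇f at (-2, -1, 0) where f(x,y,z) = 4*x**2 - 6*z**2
(-16, 0, 0)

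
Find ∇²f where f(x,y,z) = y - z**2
-2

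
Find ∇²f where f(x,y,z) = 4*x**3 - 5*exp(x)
24*x - 5*exp(x)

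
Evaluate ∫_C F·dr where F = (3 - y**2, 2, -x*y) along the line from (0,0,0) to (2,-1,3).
16/3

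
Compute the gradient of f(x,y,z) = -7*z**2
(0, 0, -14*z)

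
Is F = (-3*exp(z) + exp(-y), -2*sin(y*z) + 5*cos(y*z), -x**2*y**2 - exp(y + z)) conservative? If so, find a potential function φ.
No, ∇×F = (-2*x**2*y + 5*y*sin(y*z) + 2*y*cos(y*z) - exp(y + z), 2*x*y**2 - 3*exp(z), exp(-y)) ≠ 0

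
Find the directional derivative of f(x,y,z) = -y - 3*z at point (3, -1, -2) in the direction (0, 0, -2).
3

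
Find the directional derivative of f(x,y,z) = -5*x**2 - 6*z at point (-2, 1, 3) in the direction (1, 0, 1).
7*sqrt(2)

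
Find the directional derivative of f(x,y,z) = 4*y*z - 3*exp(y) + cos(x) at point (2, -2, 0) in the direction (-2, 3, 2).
sqrt(17)*(2*(-8 + sin(2))*exp(2) - 9)*exp(-2)/17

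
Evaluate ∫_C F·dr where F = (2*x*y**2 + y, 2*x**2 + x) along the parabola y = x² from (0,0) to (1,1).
7/3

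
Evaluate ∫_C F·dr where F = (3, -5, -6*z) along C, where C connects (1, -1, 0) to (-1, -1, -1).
-9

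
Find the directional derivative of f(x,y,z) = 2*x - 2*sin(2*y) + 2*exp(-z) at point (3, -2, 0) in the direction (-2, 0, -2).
0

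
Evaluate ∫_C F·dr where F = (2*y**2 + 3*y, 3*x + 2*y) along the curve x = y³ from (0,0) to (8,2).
452/5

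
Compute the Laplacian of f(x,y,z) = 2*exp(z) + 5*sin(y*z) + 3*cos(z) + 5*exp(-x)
-5*y**2*sin(y*z) - 5*z**2*sin(y*z) + 2*exp(z) - 3*cos(z) + 5*exp(-x)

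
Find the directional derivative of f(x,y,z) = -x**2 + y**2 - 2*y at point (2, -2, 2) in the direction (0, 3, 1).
-9*sqrt(10)/5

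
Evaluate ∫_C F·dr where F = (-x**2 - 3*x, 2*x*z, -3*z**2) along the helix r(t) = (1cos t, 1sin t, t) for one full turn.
pi**2*(2 - 8*pi)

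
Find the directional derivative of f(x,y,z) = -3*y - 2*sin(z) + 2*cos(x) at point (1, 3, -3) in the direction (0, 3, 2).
-sqrt(13)*(4*cos(3) + 9)/13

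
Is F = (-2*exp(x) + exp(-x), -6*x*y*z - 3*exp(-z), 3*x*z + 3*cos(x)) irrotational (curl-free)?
No, ∇×F = (6*x*y - 3*exp(-z), -3*z + 3*sin(x), -6*y*z)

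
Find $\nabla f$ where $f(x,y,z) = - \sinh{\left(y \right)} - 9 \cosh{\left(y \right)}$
(0, -9*sinh(y) - cosh(y), 0)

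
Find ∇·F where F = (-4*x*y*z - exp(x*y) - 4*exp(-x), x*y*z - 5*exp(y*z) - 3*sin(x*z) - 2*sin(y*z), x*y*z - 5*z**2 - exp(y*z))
x*y + x*z - 4*y*z - y*exp(x*y) - y*exp(y*z) - 5*z*exp(y*z) - 2*z*cos(y*z) - 10*z + 4*exp(-x)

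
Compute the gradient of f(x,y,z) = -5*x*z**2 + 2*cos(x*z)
(-z*(5*z + 2*sin(x*z)), 0, -2*x*(5*z + sin(x*z)))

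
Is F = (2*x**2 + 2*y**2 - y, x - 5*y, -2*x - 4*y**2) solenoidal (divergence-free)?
No, ∇·F = 4*x - 5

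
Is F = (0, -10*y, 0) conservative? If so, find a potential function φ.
Yes, F is conservative. φ = -5*y**2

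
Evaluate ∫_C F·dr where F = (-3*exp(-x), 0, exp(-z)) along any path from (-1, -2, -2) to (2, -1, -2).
3*(1 - exp(3))*exp(-2)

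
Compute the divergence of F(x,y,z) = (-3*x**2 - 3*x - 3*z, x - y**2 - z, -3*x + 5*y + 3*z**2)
-6*x - 2*y + 6*z - 3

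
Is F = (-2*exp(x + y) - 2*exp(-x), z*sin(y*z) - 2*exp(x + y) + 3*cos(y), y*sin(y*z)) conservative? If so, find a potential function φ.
Yes, F is conservative. φ = -2*exp(x + y) + 3*sin(y) - cos(y*z) + 2*exp(-x)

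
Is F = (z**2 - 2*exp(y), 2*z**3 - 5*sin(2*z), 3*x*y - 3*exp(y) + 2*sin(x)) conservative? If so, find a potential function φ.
No, ∇×F = (3*x - 6*z**2 - 3*exp(y) + 10*cos(2*z), -3*y + 2*z - 2*cos(x), 2*exp(y)) ≠ 0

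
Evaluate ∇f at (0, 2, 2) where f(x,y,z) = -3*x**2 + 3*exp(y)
(0, 3*exp(2), 0)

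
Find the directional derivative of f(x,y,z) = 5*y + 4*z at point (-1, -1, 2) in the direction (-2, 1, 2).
13/3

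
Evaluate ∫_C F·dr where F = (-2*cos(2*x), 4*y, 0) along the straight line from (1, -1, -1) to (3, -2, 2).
-sin(6) + sin(2) + 6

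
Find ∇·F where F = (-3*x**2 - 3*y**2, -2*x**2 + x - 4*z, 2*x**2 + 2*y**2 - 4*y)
-6*x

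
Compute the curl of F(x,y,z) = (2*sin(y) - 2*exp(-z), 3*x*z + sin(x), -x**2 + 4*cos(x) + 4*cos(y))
(-3*x - 4*sin(y), 2*x + 4*sin(x) + 2*exp(-z), 3*z + cos(x) - 2*cos(y))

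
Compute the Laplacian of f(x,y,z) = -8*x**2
-16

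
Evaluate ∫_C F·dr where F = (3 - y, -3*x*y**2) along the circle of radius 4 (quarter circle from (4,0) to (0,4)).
-44*pi - 12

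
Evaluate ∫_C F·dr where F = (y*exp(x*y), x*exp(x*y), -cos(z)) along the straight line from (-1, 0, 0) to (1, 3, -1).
-1 + sin(1) + exp(3)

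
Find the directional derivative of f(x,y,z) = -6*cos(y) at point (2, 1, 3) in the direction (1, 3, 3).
18*sqrt(19)*sin(1)/19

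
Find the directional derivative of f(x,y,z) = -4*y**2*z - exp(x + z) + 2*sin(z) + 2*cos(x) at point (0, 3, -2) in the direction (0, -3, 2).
2*sqrt(13)*(-108*exp(2) + 2*exp(2)*cos(2) - 1)*exp(-2)/13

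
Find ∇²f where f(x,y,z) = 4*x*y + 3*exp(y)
3*exp(y)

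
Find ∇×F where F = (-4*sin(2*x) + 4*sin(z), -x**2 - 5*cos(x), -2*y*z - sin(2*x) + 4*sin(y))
(-2*z + 4*cos(y), 2*cos(2*x) + 4*cos(z), -2*x + 5*sin(x))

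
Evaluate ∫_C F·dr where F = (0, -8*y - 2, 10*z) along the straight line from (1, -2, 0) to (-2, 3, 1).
-25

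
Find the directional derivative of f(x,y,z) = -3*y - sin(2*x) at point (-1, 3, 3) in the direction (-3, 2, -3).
3*sqrt(22)*(-1 + cos(2))/11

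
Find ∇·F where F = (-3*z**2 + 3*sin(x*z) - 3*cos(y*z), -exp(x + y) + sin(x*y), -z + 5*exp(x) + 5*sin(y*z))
x*cos(x*y) + 5*y*cos(y*z) + 3*z*cos(x*z) - exp(x + y) - 1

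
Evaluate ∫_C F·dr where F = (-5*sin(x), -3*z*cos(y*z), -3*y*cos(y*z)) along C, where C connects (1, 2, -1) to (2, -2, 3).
-3*sin(2) - 5*cos(1) + 5*cos(2) + 3*sin(6)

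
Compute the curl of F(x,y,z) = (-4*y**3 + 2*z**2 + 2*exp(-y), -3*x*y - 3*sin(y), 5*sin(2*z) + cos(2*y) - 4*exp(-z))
(-2*sin(2*y), 4*z, 12*y**2 - 3*y + 2*exp(-y))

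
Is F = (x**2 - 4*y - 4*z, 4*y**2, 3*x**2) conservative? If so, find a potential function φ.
No, ∇×F = (0, -6*x - 4, 4) ≠ 0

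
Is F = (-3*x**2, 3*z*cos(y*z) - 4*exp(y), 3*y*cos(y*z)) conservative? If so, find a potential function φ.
Yes, F is conservative. φ = -x**3 - 4*exp(y) + 3*sin(y*z)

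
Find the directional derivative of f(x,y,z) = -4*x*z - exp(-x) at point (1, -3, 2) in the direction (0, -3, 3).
-2*sqrt(2)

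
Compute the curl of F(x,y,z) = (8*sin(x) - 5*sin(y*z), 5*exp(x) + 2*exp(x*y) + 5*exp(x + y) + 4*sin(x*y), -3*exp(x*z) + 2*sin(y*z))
(2*z*cos(y*z), -5*y*cos(y*z) + 3*z*exp(x*z), 2*y*exp(x*y) + 4*y*cos(x*y) + 5*z*cos(y*z) + 5*exp(x) + 5*exp(x + y))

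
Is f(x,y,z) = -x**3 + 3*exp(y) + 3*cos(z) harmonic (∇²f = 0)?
No, ∇²f = -6*x + 3*exp(y) - 3*cos(z)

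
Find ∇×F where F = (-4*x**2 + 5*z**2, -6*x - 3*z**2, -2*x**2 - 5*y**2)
(-10*y + 6*z, 4*x + 10*z, -6)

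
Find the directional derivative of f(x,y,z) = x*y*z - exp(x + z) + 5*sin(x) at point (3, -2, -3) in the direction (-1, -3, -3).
sqrt(19)*(43 - 5*cos(3))/19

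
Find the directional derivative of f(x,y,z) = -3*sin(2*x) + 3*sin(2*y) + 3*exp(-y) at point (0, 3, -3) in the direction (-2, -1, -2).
-2*cos(6) + exp(-3) + 4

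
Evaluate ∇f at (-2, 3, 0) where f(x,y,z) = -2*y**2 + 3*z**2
(0, -12, 0)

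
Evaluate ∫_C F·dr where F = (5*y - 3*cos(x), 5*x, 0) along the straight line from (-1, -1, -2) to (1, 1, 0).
-6*sin(1)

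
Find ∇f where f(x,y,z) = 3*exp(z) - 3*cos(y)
(0, 3*sin(y), 3*exp(z))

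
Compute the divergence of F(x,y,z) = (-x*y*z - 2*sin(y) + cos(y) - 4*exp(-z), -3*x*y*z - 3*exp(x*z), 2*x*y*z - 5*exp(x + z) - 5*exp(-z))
2*x*y - 3*x*z - y*z - 5*exp(x + z) + 5*exp(-z)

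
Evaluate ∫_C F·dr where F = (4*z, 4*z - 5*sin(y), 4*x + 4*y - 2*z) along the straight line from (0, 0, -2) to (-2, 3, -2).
-13 + 5*cos(3)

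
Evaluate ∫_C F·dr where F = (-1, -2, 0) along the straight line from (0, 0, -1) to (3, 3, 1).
-9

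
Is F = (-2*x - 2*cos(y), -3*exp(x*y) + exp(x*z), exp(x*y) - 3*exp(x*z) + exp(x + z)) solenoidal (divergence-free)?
No, ∇·F = -3*x*exp(x*y) - 3*x*exp(x*z) + exp(x + z) - 2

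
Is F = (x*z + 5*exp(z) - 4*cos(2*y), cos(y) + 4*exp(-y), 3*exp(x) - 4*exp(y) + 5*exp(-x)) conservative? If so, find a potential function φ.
No, ∇×F = (-4*exp(y), x - 3*exp(x) + 5*exp(z) + 5*exp(-x), -8*sin(2*y)) ≠ 0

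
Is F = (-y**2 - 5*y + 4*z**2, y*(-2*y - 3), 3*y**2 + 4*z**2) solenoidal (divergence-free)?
No, ∇·F = -4*y + 8*z - 3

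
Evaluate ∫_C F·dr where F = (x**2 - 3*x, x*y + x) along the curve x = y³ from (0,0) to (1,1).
-43/60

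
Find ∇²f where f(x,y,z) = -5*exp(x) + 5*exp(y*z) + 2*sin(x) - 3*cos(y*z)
y**2*(5*exp(y*z) + 3*cos(y*z)) + z**2*(5*exp(y*z) + 3*cos(y*z)) - 5*exp(x) - 2*sin(x)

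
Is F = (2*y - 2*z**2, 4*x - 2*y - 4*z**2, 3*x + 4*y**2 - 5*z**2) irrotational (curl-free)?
No, ∇×F = (8*y + 8*z, -4*z - 3, 2)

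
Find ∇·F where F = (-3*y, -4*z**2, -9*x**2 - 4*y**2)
0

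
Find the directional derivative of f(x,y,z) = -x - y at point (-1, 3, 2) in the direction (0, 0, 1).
0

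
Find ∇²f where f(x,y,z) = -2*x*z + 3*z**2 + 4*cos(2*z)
6 - 16*cos(2*z)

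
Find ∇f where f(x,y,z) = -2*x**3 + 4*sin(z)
(-6*x**2, 0, 4*cos(z))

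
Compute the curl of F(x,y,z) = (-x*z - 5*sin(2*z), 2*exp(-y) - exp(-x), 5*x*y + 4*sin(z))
(5*x, -x - 5*y - 10*cos(2*z), exp(-x))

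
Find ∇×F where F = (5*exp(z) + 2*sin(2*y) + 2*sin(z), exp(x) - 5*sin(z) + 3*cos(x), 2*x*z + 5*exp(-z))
(5*cos(z), -2*z + 5*exp(z) + 2*cos(z), exp(x) - 3*sin(x) - 4*cos(2*y))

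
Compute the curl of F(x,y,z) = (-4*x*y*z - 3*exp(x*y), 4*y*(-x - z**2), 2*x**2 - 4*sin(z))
(8*y*z, 4*x*(-y - 1), 4*x*z + 3*x*exp(x*y) - 4*y)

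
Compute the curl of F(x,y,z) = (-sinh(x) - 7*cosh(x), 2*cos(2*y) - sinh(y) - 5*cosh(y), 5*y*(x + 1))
(5*x + 5, -5*y, 0)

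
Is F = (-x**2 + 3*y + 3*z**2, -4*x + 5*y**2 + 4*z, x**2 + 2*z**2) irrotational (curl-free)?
No, ∇×F = (-4, -2*x + 6*z, -7)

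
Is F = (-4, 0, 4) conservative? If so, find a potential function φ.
Yes, F is conservative. φ = -4*x + 4*z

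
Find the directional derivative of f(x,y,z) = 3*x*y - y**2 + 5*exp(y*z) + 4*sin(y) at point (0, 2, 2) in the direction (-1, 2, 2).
-14/3 + 8*cos(2)/3 + 40*exp(4)/3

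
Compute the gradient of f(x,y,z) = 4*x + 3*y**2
(4, 6*y, 0)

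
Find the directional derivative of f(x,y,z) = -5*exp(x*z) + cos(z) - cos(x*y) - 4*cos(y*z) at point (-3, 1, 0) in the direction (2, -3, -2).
-sqrt(17)*(11*sin(3) + 30)/17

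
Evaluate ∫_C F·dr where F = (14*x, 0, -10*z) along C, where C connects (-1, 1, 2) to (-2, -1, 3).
-4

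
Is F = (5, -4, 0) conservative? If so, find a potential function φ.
Yes, F is conservative. φ = 5*x - 4*y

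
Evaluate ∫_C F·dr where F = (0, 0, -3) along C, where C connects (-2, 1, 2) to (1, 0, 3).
-3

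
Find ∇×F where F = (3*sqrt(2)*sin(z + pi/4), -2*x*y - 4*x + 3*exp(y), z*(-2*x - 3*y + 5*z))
(-3*z, 2*z + 3*sqrt(2)*cos(z + pi/4), -2*y - 4)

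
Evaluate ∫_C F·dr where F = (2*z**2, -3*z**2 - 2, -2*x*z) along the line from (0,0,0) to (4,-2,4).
36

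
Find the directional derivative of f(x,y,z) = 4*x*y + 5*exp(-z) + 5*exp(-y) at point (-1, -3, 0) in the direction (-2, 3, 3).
3*sqrt(22)*(-5*exp(3) - 1)/22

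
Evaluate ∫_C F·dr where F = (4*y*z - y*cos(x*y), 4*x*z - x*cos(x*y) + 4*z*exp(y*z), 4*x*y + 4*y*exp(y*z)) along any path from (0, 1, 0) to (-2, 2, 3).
-52 + sin(4) + 4*exp(6)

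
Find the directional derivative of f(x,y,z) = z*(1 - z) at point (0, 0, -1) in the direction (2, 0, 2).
3*sqrt(2)/2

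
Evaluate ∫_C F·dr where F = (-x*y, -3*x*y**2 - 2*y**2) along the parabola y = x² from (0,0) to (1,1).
-149/84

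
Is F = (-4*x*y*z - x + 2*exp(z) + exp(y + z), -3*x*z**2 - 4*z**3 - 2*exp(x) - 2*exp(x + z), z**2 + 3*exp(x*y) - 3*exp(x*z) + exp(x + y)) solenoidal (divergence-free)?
No, ∇·F = -3*x*exp(x*z) - 4*y*z + 2*z - 1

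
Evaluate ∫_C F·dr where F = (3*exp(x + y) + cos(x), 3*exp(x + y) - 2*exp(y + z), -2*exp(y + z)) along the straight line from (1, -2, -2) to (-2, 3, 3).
-2*exp(6) - 3*exp(-1) - sin(2) - sin(1) + 2*exp(-4) + 3*E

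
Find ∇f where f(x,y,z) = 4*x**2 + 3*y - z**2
(8*x, 3, -2*z)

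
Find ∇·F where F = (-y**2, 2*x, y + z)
1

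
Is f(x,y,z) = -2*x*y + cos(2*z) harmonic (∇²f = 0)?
No, ∇²f = -4*cos(2*z)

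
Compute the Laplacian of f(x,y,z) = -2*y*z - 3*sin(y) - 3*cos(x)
3*sin(y) + 3*cos(x)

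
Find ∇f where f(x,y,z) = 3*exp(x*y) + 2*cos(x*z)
(3*y*exp(x*y) - 2*z*sin(x*z), 3*x*exp(x*y), -2*x*sin(x*z))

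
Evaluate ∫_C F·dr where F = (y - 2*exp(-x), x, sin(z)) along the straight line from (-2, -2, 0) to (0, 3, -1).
-2*exp(2) - 1 - cos(1)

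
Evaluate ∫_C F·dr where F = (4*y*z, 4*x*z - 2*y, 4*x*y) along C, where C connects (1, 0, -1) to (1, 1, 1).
3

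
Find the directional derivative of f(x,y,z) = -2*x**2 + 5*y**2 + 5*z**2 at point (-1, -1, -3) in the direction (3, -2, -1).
31*sqrt(14)/7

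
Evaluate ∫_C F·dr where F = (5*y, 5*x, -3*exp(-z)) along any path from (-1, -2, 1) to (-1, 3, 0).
-22 - 3*exp(-1)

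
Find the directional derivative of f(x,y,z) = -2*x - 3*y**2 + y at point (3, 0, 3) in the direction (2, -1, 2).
-5/3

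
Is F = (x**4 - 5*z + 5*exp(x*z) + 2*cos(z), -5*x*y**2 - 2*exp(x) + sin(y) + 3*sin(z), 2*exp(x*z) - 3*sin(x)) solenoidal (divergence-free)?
No, ∇·F = 4*x**3 - 10*x*y + 2*x*exp(x*z) + 5*z*exp(x*z) + cos(y)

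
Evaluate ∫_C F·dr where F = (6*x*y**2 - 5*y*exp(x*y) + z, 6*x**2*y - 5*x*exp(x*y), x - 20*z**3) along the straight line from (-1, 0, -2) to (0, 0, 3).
-327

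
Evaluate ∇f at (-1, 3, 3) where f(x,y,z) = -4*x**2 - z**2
(8, 0, -6)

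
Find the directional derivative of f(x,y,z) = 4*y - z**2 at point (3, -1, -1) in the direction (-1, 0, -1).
-sqrt(2)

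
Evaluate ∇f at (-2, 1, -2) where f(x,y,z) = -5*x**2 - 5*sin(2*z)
(20, 0, -10*cos(4))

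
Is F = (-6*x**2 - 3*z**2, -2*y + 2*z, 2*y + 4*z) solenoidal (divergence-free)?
No, ∇·F = 2 - 12*x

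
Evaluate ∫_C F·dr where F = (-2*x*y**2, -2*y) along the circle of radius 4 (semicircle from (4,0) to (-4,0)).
0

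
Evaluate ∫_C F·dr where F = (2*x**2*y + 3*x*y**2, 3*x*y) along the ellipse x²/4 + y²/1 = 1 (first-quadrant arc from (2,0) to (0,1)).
-pi - 1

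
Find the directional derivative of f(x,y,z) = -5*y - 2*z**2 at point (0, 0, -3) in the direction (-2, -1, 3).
41*sqrt(14)/14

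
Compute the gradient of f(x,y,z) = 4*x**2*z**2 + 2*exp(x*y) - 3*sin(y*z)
(8*x*z**2 + 2*y*exp(x*y), 2*x*exp(x*y) - 3*z*cos(y*z), 8*x**2*z - 3*y*cos(y*z))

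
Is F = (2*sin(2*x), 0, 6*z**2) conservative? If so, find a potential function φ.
Yes, F is conservative. φ = 2*z**3 - cos(2*x)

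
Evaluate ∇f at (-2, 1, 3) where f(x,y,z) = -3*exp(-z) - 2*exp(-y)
(0, 2*exp(-1), 3*exp(-3))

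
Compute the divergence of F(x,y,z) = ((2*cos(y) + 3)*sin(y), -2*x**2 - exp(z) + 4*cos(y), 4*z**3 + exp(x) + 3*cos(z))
12*z**2 - 4*sin(y) - 3*sin(z)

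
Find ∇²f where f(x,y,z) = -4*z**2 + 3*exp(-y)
-8 + 3*exp(-y)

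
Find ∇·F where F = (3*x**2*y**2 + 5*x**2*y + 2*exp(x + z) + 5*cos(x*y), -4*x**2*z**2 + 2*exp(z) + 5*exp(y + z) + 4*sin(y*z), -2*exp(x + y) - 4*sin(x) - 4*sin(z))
6*x*y**2 + 10*x*y - 5*y*sin(x*y) + 4*z*cos(y*z) + 2*exp(x + z) + 5*exp(y + z) - 4*cos(z)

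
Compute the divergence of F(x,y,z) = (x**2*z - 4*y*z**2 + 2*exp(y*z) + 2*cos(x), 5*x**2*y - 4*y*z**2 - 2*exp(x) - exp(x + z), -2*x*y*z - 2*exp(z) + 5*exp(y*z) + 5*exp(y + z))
5*x**2 - 2*x*y + 2*x*z + 5*y*exp(y*z) - 4*z**2 - 2*exp(z) + 5*exp(y + z) - 2*sin(x)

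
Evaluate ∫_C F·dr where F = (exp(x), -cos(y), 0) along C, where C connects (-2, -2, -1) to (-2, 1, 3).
-sin(2) - sin(1)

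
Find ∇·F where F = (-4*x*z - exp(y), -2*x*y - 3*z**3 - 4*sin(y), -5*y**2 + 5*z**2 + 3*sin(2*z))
-2*x + 6*z - 4*cos(y) + 6*cos(2*z)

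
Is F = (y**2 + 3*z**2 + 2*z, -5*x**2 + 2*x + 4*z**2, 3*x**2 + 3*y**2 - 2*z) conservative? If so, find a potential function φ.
No, ∇×F = (6*y - 8*z, -6*x + 6*z + 2, -10*x - 2*y + 2) ≠ 0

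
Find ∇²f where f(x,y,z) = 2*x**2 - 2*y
4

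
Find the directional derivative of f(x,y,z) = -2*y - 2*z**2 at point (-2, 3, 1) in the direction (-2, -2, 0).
sqrt(2)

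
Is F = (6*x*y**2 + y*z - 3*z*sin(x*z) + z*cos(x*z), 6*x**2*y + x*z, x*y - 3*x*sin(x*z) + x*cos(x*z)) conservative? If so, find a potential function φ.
Yes, F is conservative. φ = 3*x**2*y**2 + x*y*z + sin(x*z) + 3*cos(x*z)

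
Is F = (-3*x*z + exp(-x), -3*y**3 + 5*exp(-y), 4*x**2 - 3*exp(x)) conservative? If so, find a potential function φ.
No, ∇×F = (0, -11*x + 3*exp(x), 0) ≠ 0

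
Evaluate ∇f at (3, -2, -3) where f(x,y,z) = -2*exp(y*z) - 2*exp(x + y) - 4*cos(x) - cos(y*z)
(-2*E + 4*sin(3), -2*E - 3*sin(6) + 6*exp(6), -2*sin(6) + 4*exp(6))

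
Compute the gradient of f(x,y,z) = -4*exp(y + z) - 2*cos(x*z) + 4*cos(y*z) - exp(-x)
(2*z*sin(x*z) + exp(-x), -4*z*sin(y*z) - 4*exp(y + z), 2*x*sin(x*z) - 4*y*sin(y*z) - 4*exp(y + z))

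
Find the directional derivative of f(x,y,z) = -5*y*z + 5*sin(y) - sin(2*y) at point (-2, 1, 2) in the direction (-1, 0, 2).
-2*sqrt(5)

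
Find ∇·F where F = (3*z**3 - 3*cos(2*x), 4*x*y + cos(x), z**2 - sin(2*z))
4*x + 2*z + 6*sin(2*x) - 2*cos(2*z)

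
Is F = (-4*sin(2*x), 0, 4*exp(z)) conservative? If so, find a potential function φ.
Yes, F is conservative. φ = 4*exp(z) + 2*cos(2*x)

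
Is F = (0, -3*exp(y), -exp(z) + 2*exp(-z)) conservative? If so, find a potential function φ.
Yes, F is conservative. φ = -3*exp(y) - exp(z) - 2*exp(-z)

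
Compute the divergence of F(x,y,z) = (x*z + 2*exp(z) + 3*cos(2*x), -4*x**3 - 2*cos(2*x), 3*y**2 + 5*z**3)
15*z**2 + z - 6*sin(2*x)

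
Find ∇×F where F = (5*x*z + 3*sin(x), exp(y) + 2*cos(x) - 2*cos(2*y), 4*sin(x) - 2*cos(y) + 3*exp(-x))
(2*sin(y), 5*x - 4*cos(x) + 3*exp(-x), -2*sin(x))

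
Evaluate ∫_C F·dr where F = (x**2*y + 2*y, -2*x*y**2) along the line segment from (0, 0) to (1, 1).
3/4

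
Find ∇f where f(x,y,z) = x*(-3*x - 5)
(-6*x - 5, 0, 0)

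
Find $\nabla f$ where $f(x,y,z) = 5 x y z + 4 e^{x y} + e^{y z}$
(y*(5*z + 4*exp(x*y)), 5*x*z + 4*x*exp(x*y) + z*exp(y*z), y*(5*x + exp(y*z)))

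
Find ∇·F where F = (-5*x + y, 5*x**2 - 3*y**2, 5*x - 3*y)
-6*y - 5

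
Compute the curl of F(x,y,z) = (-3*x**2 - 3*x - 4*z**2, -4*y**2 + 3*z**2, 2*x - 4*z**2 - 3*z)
(-6*z, -8*z - 2, 0)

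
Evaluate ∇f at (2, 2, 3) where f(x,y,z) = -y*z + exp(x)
(exp(2), -3, -2)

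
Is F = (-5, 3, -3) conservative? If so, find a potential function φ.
Yes, F is conservative. φ = -5*x + 3*y - 3*z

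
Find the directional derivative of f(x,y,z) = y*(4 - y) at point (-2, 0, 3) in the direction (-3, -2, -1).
-4*sqrt(14)/7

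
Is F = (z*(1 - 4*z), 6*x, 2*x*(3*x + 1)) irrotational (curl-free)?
No, ∇×F = (0, -12*x - 8*z - 1, 6)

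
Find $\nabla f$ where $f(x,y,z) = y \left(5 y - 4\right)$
(0, 10*y - 4, 0)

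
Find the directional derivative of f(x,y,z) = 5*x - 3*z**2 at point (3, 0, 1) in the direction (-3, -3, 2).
-27*sqrt(22)/22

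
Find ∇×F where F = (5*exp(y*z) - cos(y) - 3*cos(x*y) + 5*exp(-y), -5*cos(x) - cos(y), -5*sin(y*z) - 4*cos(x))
(-5*z*cos(y*z), 5*y*exp(y*z) - 4*sin(x), -3*x*sin(x*y) - 5*z*exp(y*z) + 5*sin(x) - sin(y) + 5*exp(-y))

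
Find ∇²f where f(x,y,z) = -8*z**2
-16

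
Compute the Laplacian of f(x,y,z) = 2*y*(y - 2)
4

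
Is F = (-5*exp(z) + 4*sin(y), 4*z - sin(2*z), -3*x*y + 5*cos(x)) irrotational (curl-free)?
No, ∇×F = (-3*x + 2*cos(2*z) - 4, 3*y - 5*exp(z) + 5*sin(x), -4*cos(y))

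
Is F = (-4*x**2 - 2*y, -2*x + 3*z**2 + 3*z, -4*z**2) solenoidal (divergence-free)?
No, ∇·F = -8*x - 8*z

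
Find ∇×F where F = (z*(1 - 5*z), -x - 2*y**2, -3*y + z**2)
(-3, 1 - 10*z, -1)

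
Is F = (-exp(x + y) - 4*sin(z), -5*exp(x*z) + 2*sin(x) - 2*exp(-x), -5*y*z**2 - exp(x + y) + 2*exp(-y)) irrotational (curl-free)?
No, ∇×F = (5*x*exp(x*z) - 5*z**2 - exp(x + y) - 2*exp(-y), exp(x + y) - 4*cos(z), -5*z*exp(x*z) + exp(x + y) + 2*cos(x) + 2*exp(-x))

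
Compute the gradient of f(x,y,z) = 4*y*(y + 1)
(0, 8*y + 4, 0)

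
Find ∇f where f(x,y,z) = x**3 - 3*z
(3*x**2, 0, -3)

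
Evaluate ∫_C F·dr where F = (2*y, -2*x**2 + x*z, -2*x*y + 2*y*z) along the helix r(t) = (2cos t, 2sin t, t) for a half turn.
pi**2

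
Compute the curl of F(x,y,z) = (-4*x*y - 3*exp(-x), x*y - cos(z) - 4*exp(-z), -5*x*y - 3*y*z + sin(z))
(-5*x - 3*z - sin(z) - 4*exp(-z), 5*y, 4*x + y)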